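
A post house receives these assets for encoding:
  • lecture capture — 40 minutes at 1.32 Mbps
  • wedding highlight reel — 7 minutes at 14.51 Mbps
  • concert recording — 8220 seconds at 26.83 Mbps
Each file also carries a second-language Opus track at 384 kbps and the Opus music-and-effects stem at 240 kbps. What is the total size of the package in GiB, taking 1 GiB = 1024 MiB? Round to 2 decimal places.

Audio total: 384 + 240 = 624 kbps = 0.624 Mbps.
lecture capture: 1.944 Mbps × 2400 s = 4665.6 Mb
wedding highlight reel: 15.134 Mbps × 420 s = 6356.3 Mb
concert recording: 27.454 Mbps × 8220 s = 225671.9 Mb
Total: 236693.8 Mb = 29586.7 MB.
= 27.55 GiB.

27.55 GiB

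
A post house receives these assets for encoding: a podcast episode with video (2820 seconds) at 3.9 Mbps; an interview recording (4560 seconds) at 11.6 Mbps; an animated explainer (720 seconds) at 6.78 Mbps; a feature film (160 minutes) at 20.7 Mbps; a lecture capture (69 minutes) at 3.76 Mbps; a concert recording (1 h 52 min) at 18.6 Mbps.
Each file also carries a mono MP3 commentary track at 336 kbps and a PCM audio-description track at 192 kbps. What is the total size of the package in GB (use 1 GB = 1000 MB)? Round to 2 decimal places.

Audio total: 336 + 192 = 528 kbps = 0.528 Mbps.
podcast episode with video: 4.428 Mbps × 2820 s = 12487.0 Mb
interview recording: 12.128 Mbps × 4560 s = 55303.7 Mb
animated explainer: 7.308 Mbps × 720 s = 5261.8 Mb
feature film: 21.228 Mbps × 9600 s = 203788.8 Mb
lecture capture: 4.288 Mbps × 4140 s = 17752.3 Mb
concert recording: 19.128 Mbps × 6720 s = 128540.2 Mb
Total: 423133.7 Mb = 52891.7 MB.
= 52.89 GB.

52.89 GB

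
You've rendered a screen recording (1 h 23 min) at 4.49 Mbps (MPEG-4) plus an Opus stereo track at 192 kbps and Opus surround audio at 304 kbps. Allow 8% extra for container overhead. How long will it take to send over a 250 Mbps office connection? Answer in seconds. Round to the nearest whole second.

107 seconds

1 h 23 min = 83 min = 4980 s
Audio total: 192 + 304 = 496 kbps = 0.496 Mbps.
Total bitrate: 4.986 Mbps.
File: 4.986 Mbps × 4980 s = 24830.3 Mb.
With 8% container overhead: ×1.08. → 26816.7 Mb.
At 250 Mbps: 26816.7 / 250 = 107.3 s ≈ 107 seconds.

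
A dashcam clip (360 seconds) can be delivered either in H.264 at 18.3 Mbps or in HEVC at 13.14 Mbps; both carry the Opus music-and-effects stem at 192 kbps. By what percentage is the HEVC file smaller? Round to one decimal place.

Audio: 192 kbps = 0.192 Mbps.
H.264: 18.492 Mbps × 360 s = 6657.1 Mb = 0.832 GB.
HEVC: 13.332 Mbps × 360 s = 4799.5 Mb = 0.600 GB.
Reduction: (1 − 0.600/0.832) × 100 = 27.90%.

27.9%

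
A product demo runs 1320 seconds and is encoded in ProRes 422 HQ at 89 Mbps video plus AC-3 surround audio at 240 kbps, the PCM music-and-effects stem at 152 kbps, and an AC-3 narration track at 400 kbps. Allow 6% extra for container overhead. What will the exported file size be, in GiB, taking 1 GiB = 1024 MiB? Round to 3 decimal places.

Audio total: 240 + 152 + 400 = 792 kbps = 0.792 Mbps.
Total bitrate: 89 + 0.792 = 89.792 Mbps.
Stream data: 89.792 Mbps × 1320 s = 118525.4 Mb.
With 6% container overhead: ×1.06.
125,637 Mb = 15,704,620,800 bytes ÷ 1,073,741,824 = 14.63 GiB.

14.626 GiB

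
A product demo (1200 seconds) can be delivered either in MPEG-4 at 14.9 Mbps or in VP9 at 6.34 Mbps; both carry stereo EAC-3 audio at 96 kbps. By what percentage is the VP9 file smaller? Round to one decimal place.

57.1%

Audio: 96 kbps = 0.096 Mbps.
MPEG-4: 14.996 Mbps × 1200 s = 17995.2 Mb = 2.095 GiB.
VP9: 6.436 Mbps × 1200 s = 7723.2 Mb = 0.899 GiB.
Reduction: (1 − 0.899/2.095) × 100 = 57.08%.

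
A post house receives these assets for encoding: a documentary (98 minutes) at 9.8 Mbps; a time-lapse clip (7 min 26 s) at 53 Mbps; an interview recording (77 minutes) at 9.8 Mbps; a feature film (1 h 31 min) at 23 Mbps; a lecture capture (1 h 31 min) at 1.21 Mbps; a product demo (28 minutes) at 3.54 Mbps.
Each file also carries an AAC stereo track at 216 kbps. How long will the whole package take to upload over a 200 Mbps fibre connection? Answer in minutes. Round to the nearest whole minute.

Audio: 216 kbps = 0.216 Mbps.
documentary: 10.016 Mbps × 5880 s = 58894.1 Mb
time-lapse clip: 53.216 Mbps × 446 s = 23734.3 Mb
interview recording: 10.016 Mbps × 4620 s = 46273.9 Mb
feature film: 23.216 Mbps × 5460 s = 126759.4 Mb
lecture capture: 1.426 Mbps × 5460 s = 7786.0 Mb
product demo: 3.756 Mbps × 1680 s = 6310.1 Mb
Total: 269757.7 Mb = 33719.7 MB.
At 200 Mbps: 269757.7 / 200 = 1349 s ≈ 22.5 minutes.

22 minutes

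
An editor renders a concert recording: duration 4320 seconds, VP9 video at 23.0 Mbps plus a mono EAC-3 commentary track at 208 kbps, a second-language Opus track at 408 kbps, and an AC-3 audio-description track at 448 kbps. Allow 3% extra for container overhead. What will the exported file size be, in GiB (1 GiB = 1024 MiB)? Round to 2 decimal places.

12.47 GiB

Audio total: 208 + 408 + 448 = 1064 kbps = 1.064 Mbps.
Total bitrate: 23.0 + 1.064 = 24.064 Mbps.
Stream data: 24.064 Mbps × 4320 s = 103956.5 Mb.
With 3% container overhead: ×1.03.
107,075 Mb = 13,384,396,800 bytes ÷ 1,073,741,824 = 12.47 GiB.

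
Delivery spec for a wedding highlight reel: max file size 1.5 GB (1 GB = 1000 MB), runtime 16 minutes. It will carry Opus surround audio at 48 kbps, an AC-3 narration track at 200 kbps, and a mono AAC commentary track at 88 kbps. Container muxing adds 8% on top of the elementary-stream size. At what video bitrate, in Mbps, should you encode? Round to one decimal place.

11.2 Mbps

Budget: 1.5 GB = 12000.0 Mb.
Stream payload after overhead: 12000.0 / 1.08 = 11111.1 Mb.
16 min = 960 s
Total bitrate budget: 11111.1 Mb / 960 s = 11.574 Mbps.
Audio total: 48 + 200 + 88 = 336 kbps = 0.336 Mbps.
Video: 11.574 − 0.336 = 11.238 Mbps.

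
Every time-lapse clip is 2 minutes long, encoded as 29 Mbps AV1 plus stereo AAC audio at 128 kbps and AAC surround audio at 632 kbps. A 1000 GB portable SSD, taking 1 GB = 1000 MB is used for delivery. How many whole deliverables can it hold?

2240

2 min = 120 s
Audio total: 128 + 632 = 760 kbps = 0.760 Mbps.
Total bitrate: 29.760 Mbps.
Per item: 29.760 Mbps × 120 s = 3,571 Mb = 446.4 MB.
Capacity: 1000 GB = 8,000,000 Mb; 2240.14 items → 2240 complete.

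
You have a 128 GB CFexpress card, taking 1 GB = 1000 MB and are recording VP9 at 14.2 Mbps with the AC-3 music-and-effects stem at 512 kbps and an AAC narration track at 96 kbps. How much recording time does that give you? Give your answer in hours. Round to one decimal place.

19.2 hours

Audio total: 512 + 96 = 608 kbps = 0.608 Mbps.
Total bitrate: 14.2 + 0.608 = 14.808 Mbps.
Capacity: 128 GB = 1,024,000 Mb.
Recording time: 1,024,000 / 14.808 = 69,152 s ≈ 19.2 hours.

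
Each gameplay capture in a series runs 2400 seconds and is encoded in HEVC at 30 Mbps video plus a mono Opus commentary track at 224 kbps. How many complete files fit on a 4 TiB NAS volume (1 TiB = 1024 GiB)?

Audio: 224 kbps = 0.224 Mbps.
Total bitrate: 30.224 Mbps.
Per item: 30.224 Mbps × 2400 s = 72,538 Mb = 9,067 MB.
Capacity: 4 TiB = 35,184,372 Mb; 485.05 items → 485 complete.

485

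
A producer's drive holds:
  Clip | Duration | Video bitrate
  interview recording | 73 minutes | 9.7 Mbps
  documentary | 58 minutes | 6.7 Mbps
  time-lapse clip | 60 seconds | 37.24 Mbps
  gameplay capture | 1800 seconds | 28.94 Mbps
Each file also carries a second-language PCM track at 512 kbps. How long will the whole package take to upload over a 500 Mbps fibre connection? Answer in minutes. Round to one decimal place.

Audio: 512 kbps = 0.512 Mbps.
interview recording: 10.212 Mbps × 4380 s = 44728.6 Mb
documentary: 7.212 Mbps × 3480 s = 25097.8 Mb
time-lapse clip: 37.752 Mbps × 60 s = 2265.1 Mb
gameplay capture: 29.452 Mbps × 1800 s = 53013.6 Mb
Total: 125105.0 Mb = 15638.1 MB.
At 500 Mbps: 125105.0 / 500 = 250 s ≈ 4.17 minutes.

4.2 minutes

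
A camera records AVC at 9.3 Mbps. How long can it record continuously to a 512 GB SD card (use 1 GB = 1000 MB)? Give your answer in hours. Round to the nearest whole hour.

Capacity: 512 GB = 4,096,000 Mb.
Recording time: 4,096,000 / 9.300 = 440,430 s ≈ 122 hours.

122 hours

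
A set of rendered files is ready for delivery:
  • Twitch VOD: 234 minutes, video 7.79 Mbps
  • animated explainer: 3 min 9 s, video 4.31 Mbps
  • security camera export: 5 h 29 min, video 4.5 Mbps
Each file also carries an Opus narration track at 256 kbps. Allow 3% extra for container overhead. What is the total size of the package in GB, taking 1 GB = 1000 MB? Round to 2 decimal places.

26.74 GB

Audio: 256 kbps = 0.256 Mbps.
Twitch VOD: 8.046 Mbps × 14040 s × 1.03 = 116354.8 Mb
animated explainer: 4.566 Mbps × 189 s × 1.03 = 888.9 Mb
security camera export: 4.756 Mbps × 19740 s × 1.03 = 96699.9 Mb
Total: 213943.6 Mb = 26743.0 MB.
= 26.74 GB.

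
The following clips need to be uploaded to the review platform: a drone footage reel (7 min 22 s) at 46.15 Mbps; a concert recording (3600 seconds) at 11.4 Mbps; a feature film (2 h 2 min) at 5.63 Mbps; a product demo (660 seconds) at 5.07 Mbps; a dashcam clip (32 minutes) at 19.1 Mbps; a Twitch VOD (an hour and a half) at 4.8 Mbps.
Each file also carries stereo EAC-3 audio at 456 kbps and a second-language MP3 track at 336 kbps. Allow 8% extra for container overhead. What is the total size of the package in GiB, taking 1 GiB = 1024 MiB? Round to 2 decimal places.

Audio total: 456 + 336 = 792 kbps = 0.792 Mbps.
drone footage reel: 46.942 Mbps × 442 s × 1.08 = 22408.2 Mb
concert recording: 12.192 Mbps × 3600 s × 1.08 = 47402.5 Mb
feature film: 6.422 Mbps × 7320 s × 1.08 = 50769.8 Mb
product demo: 5.862 Mbps × 660 s × 1.08 = 4178.4 Mb
dashcam clip: 19.892 Mbps × 1920 s × 1.08 = 41248.1 Mb
Twitch VOD: 5.592 Mbps × 5400 s × 1.08 = 32612.5 Mb
Total: 198619.5 Mb = 24827.4 MB.
= 23.12 GiB.

23.12 GiB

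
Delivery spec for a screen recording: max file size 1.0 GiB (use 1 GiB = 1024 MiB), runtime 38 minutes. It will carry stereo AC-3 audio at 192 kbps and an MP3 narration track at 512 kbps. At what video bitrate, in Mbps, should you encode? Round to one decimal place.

Budget: 1.0 GiB = 8589.9 Mb.
38 min = 2280 s
Total bitrate budget: 8589.9 Mb / 2280 s = 3.768 Mbps.
Audio total: 192 + 512 = 704 kbps = 0.704 Mbps.
Video: 3.768 − 0.704 = 3.064 Mbps.

3.1 Mbps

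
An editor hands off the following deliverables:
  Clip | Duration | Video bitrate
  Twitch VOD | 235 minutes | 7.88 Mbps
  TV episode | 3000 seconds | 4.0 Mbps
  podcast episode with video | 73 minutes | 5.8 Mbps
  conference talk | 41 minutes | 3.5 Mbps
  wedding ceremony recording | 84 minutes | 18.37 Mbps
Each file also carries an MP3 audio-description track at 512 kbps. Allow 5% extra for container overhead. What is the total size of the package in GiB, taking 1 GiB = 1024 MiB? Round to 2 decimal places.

32.34 GiB

Audio: 512 kbps = 0.512 Mbps.
Twitch VOD: 8.392 Mbps × 14100 s × 1.05 = 124243.6 Mb
TV episode: 4.512 Mbps × 3000 s × 1.05 = 14212.8 Mb
podcast episode with video: 6.312 Mbps × 4380 s × 1.05 = 29028.9 Mb
conference talk: 4.012 Mbps × 2460 s × 1.05 = 10363.0 Mb
wedding ceremony recording: 18.882 Mbps × 5040 s × 1.05 = 99923.5 Mb
Total: 277771.8 Mb = 34721.5 MB.
= 32.34 GiB.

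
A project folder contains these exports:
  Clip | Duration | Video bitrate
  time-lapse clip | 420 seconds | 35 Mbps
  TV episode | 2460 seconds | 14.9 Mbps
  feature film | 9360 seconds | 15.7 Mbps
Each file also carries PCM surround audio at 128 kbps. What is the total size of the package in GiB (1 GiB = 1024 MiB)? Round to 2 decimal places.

Audio: 128 kbps = 0.128 Mbps.
time-lapse clip: 35.128 Mbps × 420 s = 14753.8 Mb
TV episode: 15.028 Mbps × 2460 s = 36968.9 Mb
feature film: 15.828 Mbps × 9360 s = 148150.1 Mb
Total: 199872.7 Mb = 24984.1 MB.
= 23.27 GiB.

23.27 GiB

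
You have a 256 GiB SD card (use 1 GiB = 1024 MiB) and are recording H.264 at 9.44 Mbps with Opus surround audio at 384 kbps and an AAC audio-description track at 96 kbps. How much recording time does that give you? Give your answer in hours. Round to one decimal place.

Audio total: 384 + 96 = 480 kbps = 0.480 Mbps.
Total bitrate: 9.44 + 0.480 = 9.920 Mbps.
Capacity: 256 GiB = 2,199,023 Mb.
Recording time: 2,199,023 / 9.920 = 221,676 s ≈ 61.6 hours.

61.6 hours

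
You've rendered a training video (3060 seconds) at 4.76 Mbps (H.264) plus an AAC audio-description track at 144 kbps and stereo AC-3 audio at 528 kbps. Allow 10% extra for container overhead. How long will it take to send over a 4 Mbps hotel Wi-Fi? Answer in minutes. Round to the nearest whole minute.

Audio total: 144 + 528 = 672 kbps = 0.672 Mbps.
Total bitrate: 5.432 Mbps.
File: 5.432 Mbps × 3060 s = 16621.9 Mb.
With 10% container overhead: ×1.10. → 18284.1 Mb.
At 4 Mbps: 18284.1 / 4 = 4571.0 s ≈ 76.2 minutes.

76 minutes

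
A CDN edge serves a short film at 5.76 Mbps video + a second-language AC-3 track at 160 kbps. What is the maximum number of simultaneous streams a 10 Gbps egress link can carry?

Audio: 160 kbps = 0.160 Mbps.
Per-viewer media rate: 5.920 Mbps.
10 Gbps = 10,000 Mbps; 10,000 / 5.920 = 1689.19 → 1689 viewers.

1689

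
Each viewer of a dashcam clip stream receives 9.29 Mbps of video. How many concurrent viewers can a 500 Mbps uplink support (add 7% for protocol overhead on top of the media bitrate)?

50

On the wire with 7% overhead: 9.940 Mbps.
500 Mbps = 500.0 Mbps; 500.0 / 9.940 = 50.30 → 50 viewers.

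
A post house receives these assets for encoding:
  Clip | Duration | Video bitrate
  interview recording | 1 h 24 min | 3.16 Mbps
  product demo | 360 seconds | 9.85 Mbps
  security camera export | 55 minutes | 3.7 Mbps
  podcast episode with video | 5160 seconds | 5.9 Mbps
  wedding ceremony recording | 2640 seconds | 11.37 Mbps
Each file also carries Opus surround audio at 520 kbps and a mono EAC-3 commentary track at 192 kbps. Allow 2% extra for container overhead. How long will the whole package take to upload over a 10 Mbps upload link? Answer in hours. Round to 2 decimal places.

2.94 hours

Audio total: 520 + 192 = 712 kbps = 0.712 Mbps.
interview recording: 3.872 Mbps × 5040 s × 1.02 = 19905.2 Mb
product demo: 10.562 Mbps × 360 s × 1.02 = 3878.4 Mb
security camera export: 4.412 Mbps × 3300 s × 1.02 = 14850.8 Mb
podcast episode with video: 6.612 Mbps × 5160 s × 1.02 = 34800.3 Mb
wedding ceremony recording: 12.082 Mbps × 2640 s × 1.02 = 32534.4 Mb
Total: 105969.0 Mb = 13246.1 MB.
At 10 Mbps: 105969.0 / 10 = 10597 s ≈ 2.94 hours.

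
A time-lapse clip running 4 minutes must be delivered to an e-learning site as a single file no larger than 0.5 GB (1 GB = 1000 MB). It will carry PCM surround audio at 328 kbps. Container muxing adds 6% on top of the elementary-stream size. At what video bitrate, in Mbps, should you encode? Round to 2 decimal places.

Budget: 0.5 GB = 4000.0 Mb.
Stream payload after overhead: 4000.0 / 1.06 = 3773.6 Mb.
4 min = 240 s
Total bitrate budget: 3773.6 Mb / 240 s = 15.723 Mbps.
Audio: 328 kbps = 0.328 Mbps.
Video: 15.723 − 0.328 = 15.395 Mbps.

15.40 Mbps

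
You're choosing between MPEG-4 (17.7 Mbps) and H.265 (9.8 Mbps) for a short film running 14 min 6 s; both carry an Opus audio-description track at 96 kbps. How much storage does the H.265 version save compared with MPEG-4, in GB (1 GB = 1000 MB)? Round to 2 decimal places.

14 min 6 s = 846 s
Audio: 96 kbps = 0.096 Mbps.
MPEG-4: 17.796 Mbps × 846 s = 15055.4 Mb = 1.882 GB.
H.265: 9.896 Mbps × 846 s = 8372.0 Mb = 1.047 GB.
Saving: 1.882 − 1.047 = 0.835 GB.

0.84 GB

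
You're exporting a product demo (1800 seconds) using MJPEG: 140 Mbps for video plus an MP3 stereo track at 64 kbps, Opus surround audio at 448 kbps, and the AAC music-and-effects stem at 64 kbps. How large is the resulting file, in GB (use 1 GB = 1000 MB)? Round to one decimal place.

Audio total: 64 + 448 + 64 = 576 kbps = 0.576 Mbps.
Total bitrate: 140 + 0.576 = 140.576 Mbps.
Stream data: 140.576 Mbps × 1800 s = 253036.8 Mb.
253,037 Mb ÷ 8 = 31,630 MB → 31.63 GB.

31.6 GB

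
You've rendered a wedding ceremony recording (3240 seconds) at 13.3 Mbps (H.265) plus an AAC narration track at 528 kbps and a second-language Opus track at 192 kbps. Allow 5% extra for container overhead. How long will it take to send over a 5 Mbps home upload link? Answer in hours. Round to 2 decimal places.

Audio total: 528 + 192 = 720 kbps = 0.720 Mbps.
Total bitrate: 14.020 Mbps.
File: 14.020 Mbps × 3240 s = 45424.8 Mb.
With 5% container overhead: ×1.05. → 47696.0 Mb.
At 5 Mbps: 47696.0 / 5 = 9539.2 s ≈ 2.65 hours.

2.65 hours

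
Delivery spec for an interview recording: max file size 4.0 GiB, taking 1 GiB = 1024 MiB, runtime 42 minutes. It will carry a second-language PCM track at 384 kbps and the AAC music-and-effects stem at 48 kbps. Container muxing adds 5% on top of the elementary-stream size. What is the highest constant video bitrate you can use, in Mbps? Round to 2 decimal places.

Budget: 4.0 GiB = 34359.7 Mb.
Stream payload after overhead: 34359.7 / 1.05 = 32723.6 Mb.
42 min = 2520 s
Total bitrate budget: 32723.6 Mb / 2520 s = 12.986 Mbps.
Audio total: 384 + 48 = 432 kbps = 0.432 Mbps.
Video: 12.986 − 0.432 = 12.554 Mbps.

12.55 Mbps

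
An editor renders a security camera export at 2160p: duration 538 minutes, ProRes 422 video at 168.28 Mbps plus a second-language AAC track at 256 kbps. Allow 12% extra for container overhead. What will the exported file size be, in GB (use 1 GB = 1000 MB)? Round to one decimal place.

538 min = 32280 s
Audio: 256 kbps = 0.256 Mbps.
Total bitrate: 168.28 + 0.256 = 168.536 Mbps.
Stream data: 168.536 Mbps × 32280 s = 5440342.1 Mb.
With 12% container overhead: ×1.12.
6,093,183 Mb ÷ 8 = 761,648 MB → 761.6 GB.

761.6 GB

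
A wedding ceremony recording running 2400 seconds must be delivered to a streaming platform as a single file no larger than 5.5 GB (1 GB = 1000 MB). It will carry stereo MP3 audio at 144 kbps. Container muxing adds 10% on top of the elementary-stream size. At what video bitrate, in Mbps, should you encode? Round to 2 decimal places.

16.52 Mbps

Budget: 5.5 GB = 44000.0 Mb.
Stream payload after overhead: 44000.0 / 1.10 = 40000.0 Mb.
Total bitrate budget: 40000.0 Mb / 2400 s = 16.667 Mbps.
Audio: 144 kbps = 0.144 Mbps.
Video: 16.667 − 0.144 = 16.523 Mbps.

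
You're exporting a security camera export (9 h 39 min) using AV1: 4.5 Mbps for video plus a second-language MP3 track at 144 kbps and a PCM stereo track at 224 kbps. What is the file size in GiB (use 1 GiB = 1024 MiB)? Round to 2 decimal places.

19.69 GiB

9 h 39 min = 579 min = 34740 s
Audio total: 144 + 224 = 368 kbps = 0.368 Mbps.
Total bitrate: 4.5 + 0.368 = 4.868 Mbps.
Stream data: 4.868 Mbps × 34740 s = 169114.3 Mb.
169,114 Mb = 21,139,290,000 bytes ÷ 1,073,741,824 = 19.69 GiB.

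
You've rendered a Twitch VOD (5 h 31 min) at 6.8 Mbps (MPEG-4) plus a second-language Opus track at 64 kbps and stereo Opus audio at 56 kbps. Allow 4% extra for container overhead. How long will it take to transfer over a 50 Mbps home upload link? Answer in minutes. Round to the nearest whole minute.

48 minutes

5 h 31 min = 331 min = 19860 s
Audio total: 64 + 56 = 120 kbps = 0.120 Mbps.
Total bitrate: 6.920 Mbps.
File: 6.920 Mbps × 19860 s = 137431.2 Mb.
With 4% container overhead: ×1.04. → 142928.4 Mb.
At 50 Mbps: 142928.4 / 50 = 2858.6 s ≈ 47.6 minutes.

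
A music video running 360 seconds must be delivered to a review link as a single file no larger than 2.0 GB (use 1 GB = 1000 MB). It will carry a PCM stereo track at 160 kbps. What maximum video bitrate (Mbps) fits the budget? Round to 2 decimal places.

Budget: 2.0 GB = 16000.0 Mb.
Total bitrate budget: 16000.0 Mb / 360 s = 44.444 Mbps.
Audio: 160 kbps = 0.160 Mbps.
Video: 44.444 − 0.160 = 44.284 Mbps.

44.28 Mbps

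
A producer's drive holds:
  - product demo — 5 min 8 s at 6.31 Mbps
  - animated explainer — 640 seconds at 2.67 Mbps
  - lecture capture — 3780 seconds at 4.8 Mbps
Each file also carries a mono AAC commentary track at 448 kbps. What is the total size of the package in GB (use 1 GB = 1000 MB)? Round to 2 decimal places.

Audio: 448 kbps = 0.448 Mbps.
product demo: 6.758 Mbps × 308 s = 2081.5 Mb
animated explainer: 3.118 Mbps × 640 s = 1995.5 Mb
lecture capture: 5.248 Mbps × 3780 s = 19837.4 Mb
Total: 23914.4 Mb = 2989.3 MB.
= 2.989 GB.

2.99 GB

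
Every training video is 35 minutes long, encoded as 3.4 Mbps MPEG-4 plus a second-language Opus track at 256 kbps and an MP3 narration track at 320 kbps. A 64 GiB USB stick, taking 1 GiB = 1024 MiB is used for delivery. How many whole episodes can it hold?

35 min = 2100 s
Audio total: 256 + 320 = 576 kbps = 0.576 Mbps.
Total bitrate: 3.976 Mbps.
Per item: 3.976 Mbps × 2100 s = 8,350 Mb = 1,044 MB.
Capacity: 64 GiB = 549,756 Mb; 65.84 items → 65 complete.

65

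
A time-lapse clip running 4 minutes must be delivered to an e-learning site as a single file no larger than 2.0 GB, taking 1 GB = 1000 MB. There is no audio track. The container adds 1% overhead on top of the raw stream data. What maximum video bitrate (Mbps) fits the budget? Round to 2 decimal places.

66.01 Mbps

Budget: 2.0 GB = 16000.0 Mb.
Stream payload after overhead: 16000.0 / 1.01 = 15841.6 Mb.
4 min = 240 s
Total bitrate budget: 15841.6 Mb / 240 s = 66.007 Mbps.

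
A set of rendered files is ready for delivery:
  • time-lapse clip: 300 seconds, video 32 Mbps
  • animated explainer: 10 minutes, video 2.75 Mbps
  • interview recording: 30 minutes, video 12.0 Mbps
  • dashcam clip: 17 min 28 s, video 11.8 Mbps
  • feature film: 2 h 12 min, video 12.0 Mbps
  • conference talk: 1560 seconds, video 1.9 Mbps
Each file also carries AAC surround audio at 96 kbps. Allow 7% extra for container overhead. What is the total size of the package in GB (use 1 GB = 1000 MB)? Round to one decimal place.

19.3 GB

Audio: 96 kbps = 0.096 Mbps.
time-lapse clip: 32.096 Mbps × 300 s × 1.07 = 10302.8 Mb
animated explainer: 2.846 Mbps × 600 s × 1.07 = 1827.1 Mb
interview recording: 12.096 Mbps × 1800 s × 1.07 = 23296.9 Mb
dashcam clip: 11.896 Mbps × 1048 s × 1.07 = 13339.7 Mb
feature film: 12.096 Mbps × 7920 s × 1.07 = 102506.3 Mb
conference talk: 1.996 Mbps × 1560 s × 1.07 = 3331.7 Mb
Total: 154604.6 Mb = 19325.6 MB.
= 19.33 GB.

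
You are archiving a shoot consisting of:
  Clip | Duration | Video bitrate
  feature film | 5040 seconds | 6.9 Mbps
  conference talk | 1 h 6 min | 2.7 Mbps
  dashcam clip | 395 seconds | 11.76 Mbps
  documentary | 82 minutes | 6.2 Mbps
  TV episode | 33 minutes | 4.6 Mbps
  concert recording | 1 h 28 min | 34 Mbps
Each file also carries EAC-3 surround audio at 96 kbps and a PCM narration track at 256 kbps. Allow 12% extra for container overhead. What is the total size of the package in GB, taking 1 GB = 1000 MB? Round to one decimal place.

38.8 GB

Audio total: 96 + 256 = 352 kbps = 0.352 Mbps.
feature film: 7.252 Mbps × 5040 s × 1.12 = 40936.1 Mb
conference talk: 3.052 Mbps × 3960 s × 1.12 = 13536.2 Mb
dashcam clip: 12.112 Mbps × 395 s × 1.12 = 5358.3 Mb
documentary: 6.552 Mbps × 4920 s × 1.12 = 36104.1 Mb
TV episode: 4.952 Mbps × 1980 s × 1.12 = 10981.6 Mb
concert recording: 34.352 Mbps × 5280 s × 1.12 = 203144.0 Mb
Total: 310060.4 Mb = 38757.5 MB.
= 38.76 GB.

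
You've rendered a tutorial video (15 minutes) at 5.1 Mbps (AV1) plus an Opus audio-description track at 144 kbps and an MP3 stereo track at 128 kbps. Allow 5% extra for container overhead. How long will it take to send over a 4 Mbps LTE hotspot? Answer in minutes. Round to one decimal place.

21.2 minutes

15 min = 900 s
Audio total: 144 + 128 = 272 kbps = 0.272 Mbps.
Total bitrate: 5.372 Mbps.
File: 5.372 Mbps × 900 s = 4834.8 Mb.
With 5% container overhead: ×1.05. → 5076.5 Mb.
At 4 Mbps: 5076.5 / 4 = 1269.1 s ≈ 21.2 minutes.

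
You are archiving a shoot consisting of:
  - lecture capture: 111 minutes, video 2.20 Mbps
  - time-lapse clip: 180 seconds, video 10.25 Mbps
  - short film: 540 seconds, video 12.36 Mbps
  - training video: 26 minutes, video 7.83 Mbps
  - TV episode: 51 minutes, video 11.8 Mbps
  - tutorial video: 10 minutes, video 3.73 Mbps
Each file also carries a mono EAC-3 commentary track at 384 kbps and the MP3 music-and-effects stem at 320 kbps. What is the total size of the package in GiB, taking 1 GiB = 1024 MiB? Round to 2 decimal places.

9.62 GiB

Audio total: 384 + 320 = 704 kbps = 0.704 Mbps.
lecture capture: 2.904 Mbps × 6660 s = 19340.6 Mb
time-lapse clip: 10.954 Mbps × 180 s = 1971.7 Mb
short film: 13.064 Mbps × 540 s = 7054.6 Mb
training video: 8.534 Mbps × 1560 s = 13313.0 Mb
TV episode: 12.504 Mbps × 3060 s = 38262.2 Mb
tutorial video: 4.434 Mbps × 600 s = 2660.4 Mb
Total: 82602.6 Mb = 10325.3 MB.
= 9.616 GiB.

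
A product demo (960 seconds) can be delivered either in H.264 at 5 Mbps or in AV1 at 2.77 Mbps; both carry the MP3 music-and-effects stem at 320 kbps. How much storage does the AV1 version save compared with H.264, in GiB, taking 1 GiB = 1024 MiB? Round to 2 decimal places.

Audio: 320 kbps = 0.320 Mbps.
H.264: 5.320 Mbps × 960 s = 5107.2 Mb = 0.595 GiB.
AV1: 3.090 Mbps × 960 s = 2966.4 Mb = 0.345 GiB.
Saving: 0.595 − 0.345 = 0.249 GiB.

0.25 GiB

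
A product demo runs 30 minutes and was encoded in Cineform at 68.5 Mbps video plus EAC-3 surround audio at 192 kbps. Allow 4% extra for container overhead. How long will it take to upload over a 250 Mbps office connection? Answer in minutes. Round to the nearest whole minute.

30 min = 1800 s
Audio: 192 kbps = 0.192 Mbps.
Total bitrate: 68.692 Mbps.
File: 68.692 Mbps × 1800 s = 123645.6 Mb.
With 4% container overhead: ×1.04. → 128591.4 Mb.
At 250 Mbps: 128591.4 / 250 = 514.4 s ≈ 8.57 minutes.

9 minutes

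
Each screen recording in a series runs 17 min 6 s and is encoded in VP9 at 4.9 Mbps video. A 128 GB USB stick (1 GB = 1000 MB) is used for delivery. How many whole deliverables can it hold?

203

17 min 6 s = 1026 s
Per item: 4.900 Mbps × 1026 s = 5,027 Mb = 628.4 MB.
Capacity: 128 GB = 1,024,000 Mb; 203.68 items → 203 complete.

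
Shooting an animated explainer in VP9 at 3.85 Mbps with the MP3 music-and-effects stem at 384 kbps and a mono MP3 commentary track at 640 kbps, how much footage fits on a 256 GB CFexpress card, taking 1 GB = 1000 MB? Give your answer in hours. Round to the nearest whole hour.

Audio total: 384 + 640 = 1024 kbps = 1.024 Mbps.
Total bitrate: 3.85 + 1.024 = 4.874 Mbps.
Capacity: 256 GB = 2,048,000 Mb.
Recording time: 2,048,000 / 4.874 = 420,189 s ≈ 117 hours.

117 hours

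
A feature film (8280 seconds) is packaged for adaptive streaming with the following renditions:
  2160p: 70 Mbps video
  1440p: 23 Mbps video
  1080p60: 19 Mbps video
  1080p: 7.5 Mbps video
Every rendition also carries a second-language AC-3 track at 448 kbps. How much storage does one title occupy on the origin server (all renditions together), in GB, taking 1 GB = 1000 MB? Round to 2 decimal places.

125.54 GB

Audio: 448 kbps = 0.448 Mbps.
Sum of rendition bitrates: (70+0.448) + (23+0.448) + (19+0.448) + (7.5+0.448) = 121.292 Mbps.
× 8280 s = 1,004,298 Mb = 125,537 MB = 125.5 GB.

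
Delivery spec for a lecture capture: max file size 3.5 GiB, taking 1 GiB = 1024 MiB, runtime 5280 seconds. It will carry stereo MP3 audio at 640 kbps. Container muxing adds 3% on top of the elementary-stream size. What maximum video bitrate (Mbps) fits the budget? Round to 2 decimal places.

Budget: 3.5 GiB = 30064.8 Mb.
Stream payload after overhead: 30064.8 / 1.03 = 29189.1 Mb.
Total bitrate budget: 29189.1 Mb / 5280 s = 5.528 Mbps.
Audio: 640 kbps = 0.640 Mbps.
Video: 5.528 − 0.640 = 4.888 Mbps.

4.89 Mbps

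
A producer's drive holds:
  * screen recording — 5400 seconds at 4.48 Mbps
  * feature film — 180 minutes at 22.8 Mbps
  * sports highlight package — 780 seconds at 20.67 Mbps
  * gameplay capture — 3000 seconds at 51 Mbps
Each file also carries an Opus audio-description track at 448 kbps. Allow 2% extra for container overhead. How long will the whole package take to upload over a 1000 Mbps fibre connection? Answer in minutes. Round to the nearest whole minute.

8 minutes

Audio: 448 kbps = 0.448 Mbps.
screen recording: 4.928 Mbps × 5400 s × 1.02 = 27143.4 Mb
feature film: 23.248 Mbps × 10800 s × 1.02 = 256100.0 Mb
sports highlight package: 21.118 Mbps × 780 s × 1.02 = 16801.5 Mb
gameplay capture: 51.448 Mbps × 3000 s × 1.02 = 157430.9 Mb
Total: 457475.8 Mb = 57184.5 MB.
At 1000 Mbps: 457475.8 / 1000 = 457 s ≈ 7.62 minutes.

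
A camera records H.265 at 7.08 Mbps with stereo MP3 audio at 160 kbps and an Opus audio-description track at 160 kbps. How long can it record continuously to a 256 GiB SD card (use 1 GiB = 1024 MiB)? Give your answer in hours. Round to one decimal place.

82.5 hours

Audio total: 160 + 160 = 320 kbps = 0.320 Mbps.
Total bitrate: 7.08 + 0.320 = 7.400 Mbps.
Capacity: 256 GiB = 2,199,023 Mb.
Recording time: 2,199,023 / 7.400 = 297,165 s ≈ 82.5 hours.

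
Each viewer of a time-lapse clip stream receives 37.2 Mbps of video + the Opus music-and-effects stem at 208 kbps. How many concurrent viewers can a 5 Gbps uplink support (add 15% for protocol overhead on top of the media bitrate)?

116

Audio: 208 kbps = 0.208 Mbps.
Per-viewer media rate: 37.408 Mbps.
On the wire with 15% overhead: 43.019 Mbps.
5 Gbps = 5,000 Mbps; 5,000 / 43.019 = 116.23 → 116 viewers.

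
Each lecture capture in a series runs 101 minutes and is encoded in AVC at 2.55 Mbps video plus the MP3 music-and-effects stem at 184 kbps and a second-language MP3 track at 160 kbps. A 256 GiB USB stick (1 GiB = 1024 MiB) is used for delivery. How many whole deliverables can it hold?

101 min = 6060 s
Audio total: 184 + 160 = 344 kbps = 0.344 Mbps.
Total bitrate: 2.894 Mbps.
Per item: 2.894 Mbps × 6060 s = 17,538 Mb = 2,192 MB.
Capacity: 256 GiB = 2,199,023 Mb; 125.39 items → 125 complete.

125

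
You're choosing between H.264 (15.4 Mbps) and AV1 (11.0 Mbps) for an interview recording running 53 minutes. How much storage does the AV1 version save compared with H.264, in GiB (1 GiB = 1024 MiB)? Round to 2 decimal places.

53 min = 3180 s
H.264: 15.400 Mbps × 3180 s = 48972.0 Mb = 5.701 GiB.
AV1: 11.000 Mbps × 3180 s = 34980.0 Mb = 4.072 GiB.
Saving: 5.701 − 4.072 = 1.629 GiB.

1.63 GiB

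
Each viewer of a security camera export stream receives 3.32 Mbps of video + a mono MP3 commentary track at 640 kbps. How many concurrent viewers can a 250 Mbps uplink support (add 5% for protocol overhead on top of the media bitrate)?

60

Audio: 640 kbps = 0.640 Mbps.
Per-viewer media rate: 3.960 Mbps.
On the wire with 5% overhead: 4.158 Mbps.
250 Mbps = 250.0 Mbps; 250.0 / 4.158 = 60.13 → 60 viewers.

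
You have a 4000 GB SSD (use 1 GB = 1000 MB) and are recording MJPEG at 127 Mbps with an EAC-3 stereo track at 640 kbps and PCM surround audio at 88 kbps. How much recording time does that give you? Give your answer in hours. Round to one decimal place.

69.6 hours

Audio total: 640 + 88 = 728 kbps = 0.728 Mbps.
Total bitrate: 127 + 0.728 = 127.728 Mbps.
Capacity: 4000 GB = 32,000,000 Mb.
Recording time: 32,000,000 / 127.728 = 250,532 s ≈ 69.6 hours.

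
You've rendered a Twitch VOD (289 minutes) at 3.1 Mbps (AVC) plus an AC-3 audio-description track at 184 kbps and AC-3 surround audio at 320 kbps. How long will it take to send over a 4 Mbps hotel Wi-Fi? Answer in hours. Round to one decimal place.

289 min = 17340 s
Audio total: 184 + 320 = 504 kbps = 0.504 Mbps.
Total bitrate: 3.604 Mbps.
File: 3.604 Mbps × 17340 s = 62493.4 Mb.
At 4 Mbps: 62493.4 / 4 = 15623.3 s ≈ 4.34 hours.

4.3 hours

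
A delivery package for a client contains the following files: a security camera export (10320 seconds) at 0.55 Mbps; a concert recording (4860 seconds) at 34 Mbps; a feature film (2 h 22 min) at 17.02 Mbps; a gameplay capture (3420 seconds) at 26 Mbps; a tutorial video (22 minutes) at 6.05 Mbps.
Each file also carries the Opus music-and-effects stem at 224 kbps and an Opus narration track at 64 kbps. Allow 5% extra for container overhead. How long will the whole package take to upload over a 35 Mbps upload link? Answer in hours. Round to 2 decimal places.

Audio total: 224 + 64 = 288 kbps = 0.288 Mbps.
security camera export: 0.838 Mbps × 10320 s × 1.05 = 9080.6 Mb
concert recording: 34.288 Mbps × 4860 s × 1.05 = 174971.7 Mb
feature film: 17.308 Mbps × 8520 s × 1.05 = 154837.4 Mb
gameplay capture: 26.288 Mbps × 3420 s × 1.05 = 94400.2 Mb
tutorial video: 6.338 Mbps × 1320 s × 1.05 = 8784.5 Mb
Total: 442074.3 Mb = 55259.3 MB.
At 35 Mbps: 442074.3 / 35 = 12631 s ≈ 3.51 hours.

3.51 hours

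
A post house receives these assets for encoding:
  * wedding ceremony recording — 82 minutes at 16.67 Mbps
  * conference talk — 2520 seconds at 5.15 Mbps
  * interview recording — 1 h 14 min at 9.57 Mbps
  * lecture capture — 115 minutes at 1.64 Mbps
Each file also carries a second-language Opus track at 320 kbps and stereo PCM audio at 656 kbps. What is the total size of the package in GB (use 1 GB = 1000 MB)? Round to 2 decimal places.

20.89 GB

Audio total: 320 + 656 = 976 kbps = 0.976 Mbps.
wedding ceremony recording: 17.646 Mbps × 4920 s = 86818.3 Mb
conference talk: 6.126 Mbps × 2520 s = 15437.5 Mb
interview recording: 10.546 Mbps × 4440 s = 46824.2 Mb
lecture capture: 2.616 Mbps × 6900 s = 18050.4 Mb
Total: 167130.5 Mb = 20891.3 MB.
= 20.89 GB.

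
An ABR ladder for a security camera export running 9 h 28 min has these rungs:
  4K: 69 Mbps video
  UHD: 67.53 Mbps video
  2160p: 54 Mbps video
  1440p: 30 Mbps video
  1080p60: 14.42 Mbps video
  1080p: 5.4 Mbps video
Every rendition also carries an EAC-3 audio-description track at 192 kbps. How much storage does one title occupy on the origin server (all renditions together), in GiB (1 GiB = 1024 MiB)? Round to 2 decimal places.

9 h 28 min = 568 min = 34080 s
Audio: 192 kbps = 0.192 Mbps.
Sum of rendition bitrates: (69+0.192) + (67.53+0.192) + (54+0.192) + (30+0.192) + (14.42+0.192) + (5.4+0.192) = 241.502 Mbps.
× 34080 s = 8,230,388 Mb = 1,028,799 MB = 958.1 GiB.

958.14 GiB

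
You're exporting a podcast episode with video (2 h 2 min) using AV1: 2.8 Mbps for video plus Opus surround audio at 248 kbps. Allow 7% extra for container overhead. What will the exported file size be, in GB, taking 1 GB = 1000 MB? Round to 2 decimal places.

2 h 2 min = 122 min = 7320 s
Audio: 248 kbps = 0.248 Mbps.
Total bitrate: 2.8 + 0.248 = 3.048 Mbps.
Stream data: 3.048 Mbps × 7320 s = 22311.4 Mb.
With 7% container overhead: ×1.07.
23,873 Mb ÷ 8 = 2,984 MB → 2.984 GB.

2.98 GB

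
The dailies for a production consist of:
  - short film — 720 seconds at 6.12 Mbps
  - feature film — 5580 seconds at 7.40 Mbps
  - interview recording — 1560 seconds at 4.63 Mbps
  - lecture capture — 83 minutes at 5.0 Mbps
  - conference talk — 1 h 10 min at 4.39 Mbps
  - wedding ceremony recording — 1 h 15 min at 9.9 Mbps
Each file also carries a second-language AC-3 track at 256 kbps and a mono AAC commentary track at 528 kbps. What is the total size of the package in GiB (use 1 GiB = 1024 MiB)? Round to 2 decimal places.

Audio total: 256 + 528 = 784 kbps = 0.784 Mbps.
short film: 6.904 Mbps × 720 s = 4970.9 Mb
feature film: 8.184 Mbps × 5580 s = 45666.7 Mb
interview recording: 5.414 Mbps × 1560 s = 8445.8 Mb
lecture capture: 5.784 Mbps × 4980 s = 28804.3 Mb
conference talk: 5.174 Mbps × 4200 s = 21730.8 Mb
wedding ceremony recording: 10.684 Mbps × 4500 s = 48078.0 Mb
Total: 157696.6 Mb = 19712.1 MB.
= 18.36 GiB.

18.36 GiB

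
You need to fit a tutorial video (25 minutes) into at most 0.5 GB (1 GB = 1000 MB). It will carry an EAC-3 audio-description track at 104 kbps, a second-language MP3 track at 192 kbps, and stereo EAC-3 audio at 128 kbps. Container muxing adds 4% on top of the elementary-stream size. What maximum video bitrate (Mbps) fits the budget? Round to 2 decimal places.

2.14 Mbps

Budget: 0.5 GB = 4000.0 Mb.
Stream payload after overhead: 4000.0 / 1.04 = 3846.2 Mb.
25 min = 1500 s
Total bitrate budget: 3846.2 Mb / 1500 s = 2.564 Mbps.
Audio total: 104 + 192 + 128 = 424 kbps = 0.424 Mbps.
Video: 2.564 − 0.424 = 2.140 Mbps.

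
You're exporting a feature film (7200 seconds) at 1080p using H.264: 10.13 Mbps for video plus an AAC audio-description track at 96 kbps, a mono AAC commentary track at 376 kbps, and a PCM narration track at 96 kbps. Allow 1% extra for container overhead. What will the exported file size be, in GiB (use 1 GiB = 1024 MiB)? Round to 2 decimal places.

9.06 GiB

Audio total: 96 + 376 + 96 = 568 kbps = 0.568 Mbps.
Total bitrate: 10.13 + 0.568 = 10.698 Mbps.
Stream data: 10.698 Mbps × 7200 s = 77025.6 Mb.
With 1% container overhead: ×1.01.
77,796 Mb = 9,724,482,000 bytes ÷ 1,073,741,824 = 9.057 GiB.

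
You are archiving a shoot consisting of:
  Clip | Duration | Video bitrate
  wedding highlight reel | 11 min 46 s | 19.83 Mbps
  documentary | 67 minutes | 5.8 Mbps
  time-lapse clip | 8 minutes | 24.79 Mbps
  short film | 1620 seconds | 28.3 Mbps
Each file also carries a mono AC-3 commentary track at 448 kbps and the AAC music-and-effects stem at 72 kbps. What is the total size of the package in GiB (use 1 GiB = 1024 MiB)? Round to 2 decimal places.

11.48 GiB

Audio total: 448 + 72 = 520 kbps = 0.520 Mbps.
wedding highlight reel: 20.350 Mbps × 706 s = 14367.1 Mb
documentary: 6.320 Mbps × 4020 s = 25406.4 Mb
time-lapse clip: 25.310 Mbps × 480 s = 12148.8 Mb
short film: 28.820 Mbps × 1620 s = 46688.4 Mb
Total: 98610.7 Mb = 12326.3 MB.
= 11.48 GiB.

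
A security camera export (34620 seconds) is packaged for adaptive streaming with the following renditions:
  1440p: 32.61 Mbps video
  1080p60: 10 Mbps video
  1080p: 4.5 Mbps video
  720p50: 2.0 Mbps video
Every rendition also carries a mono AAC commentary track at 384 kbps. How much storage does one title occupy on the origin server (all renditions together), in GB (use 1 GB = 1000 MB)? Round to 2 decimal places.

219.17 GB

Audio: 384 kbps = 0.384 Mbps.
Sum of rendition bitrates: (32.61+0.384) + (10+0.384) + (4.5+0.384) + (2.0+0.384) = 50.646 Mbps.
× 34620 s = 1,753,365 Mb = 219,171 MB = 219.2 GB.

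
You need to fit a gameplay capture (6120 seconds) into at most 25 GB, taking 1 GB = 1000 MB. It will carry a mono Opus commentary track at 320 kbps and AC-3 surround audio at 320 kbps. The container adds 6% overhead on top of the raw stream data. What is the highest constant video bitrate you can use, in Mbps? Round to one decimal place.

Budget: 25 GB = 200000.0 Mb.
Stream payload after overhead: 200000.0 / 1.06 = 188679.2 Mb.
Total bitrate budget: 188679.2 Mb / 6120 s = 30.830 Mbps.
Audio total: 320 + 320 = 640 kbps = 0.640 Mbps.
Video: 30.830 − 0.640 = 30.190 Mbps.

30.2 Mbps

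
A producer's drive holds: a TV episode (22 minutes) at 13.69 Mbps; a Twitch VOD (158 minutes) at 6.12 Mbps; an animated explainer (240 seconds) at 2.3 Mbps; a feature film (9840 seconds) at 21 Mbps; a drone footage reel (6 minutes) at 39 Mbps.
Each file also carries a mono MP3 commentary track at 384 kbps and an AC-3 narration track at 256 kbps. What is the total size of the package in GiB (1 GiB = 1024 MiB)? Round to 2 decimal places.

Audio total: 384 + 256 = 640 kbps = 0.640 Mbps.
TV episode: 14.330 Mbps × 1320 s = 18915.6 Mb
Twitch VOD: 6.760 Mbps × 9480 s = 64084.8 Mb
animated explainer: 2.940 Mbps × 240 s = 705.6 Mb
feature film: 21.640 Mbps × 9840 s = 212937.6 Mb
drone footage reel: 39.640 Mbps × 360 s = 14270.4 Mb
Total: 310914.0 Mb = 38864.2 MB.
= 36.20 GiB.

36.20 GiB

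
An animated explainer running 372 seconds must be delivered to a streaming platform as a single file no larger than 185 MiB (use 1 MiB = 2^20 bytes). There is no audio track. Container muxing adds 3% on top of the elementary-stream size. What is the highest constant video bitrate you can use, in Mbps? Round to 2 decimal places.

Budget: 185 MiB = 1551.9 Mb.
Stream payload after overhead: 1551.9 / 1.03 = 1506.7 Mb.
Total bitrate budget: 1506.7 Mb / 372 s = 4.050 Mbps.

4.05 Mbps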